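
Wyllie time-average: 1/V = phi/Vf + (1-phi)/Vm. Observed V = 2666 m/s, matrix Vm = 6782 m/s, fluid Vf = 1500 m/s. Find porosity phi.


1/V - 1/Vm = 1/2666 - 1/6782 = 0.00022764
1/Vf - 1/Vm = 1/1500 - 1/6782 = 0.00051922
phi = 0.00022764 / 0.00051922 = 0.4384

0.4384


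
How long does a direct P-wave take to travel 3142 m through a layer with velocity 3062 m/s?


t = x / V
= 3142 / 3062
= 1.0261 s

1.0261


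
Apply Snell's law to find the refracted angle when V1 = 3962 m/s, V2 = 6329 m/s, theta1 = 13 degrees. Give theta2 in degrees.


sin(theta1) = sin(13 deg) = 0.224951
sin(theta2) = V2/V1 * sin(theta1) = 6329/3962 * 0.224951 = 0.359343
theta2 = arcsin(0.359343) = 21.0598 degrees

21.0598


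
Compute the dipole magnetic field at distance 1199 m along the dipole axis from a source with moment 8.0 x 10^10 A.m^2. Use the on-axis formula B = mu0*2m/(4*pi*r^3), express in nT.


m = 8.0 x 10^10 = 80000000000 A.m^2
2m = 160000000000 A.m^2
r^3 = 1199^3 = 1723683599
B = (4pi*10^-7) * 160000000000 / (4*pi * 1723683599) * 1e9
= 201061.92983 / 21660446926.93 * 1e9
= 9282.446 nT

9282.446


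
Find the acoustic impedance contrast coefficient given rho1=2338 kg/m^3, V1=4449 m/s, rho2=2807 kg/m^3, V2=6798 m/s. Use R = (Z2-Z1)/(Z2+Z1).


Z1 = 2338 * 4449 = 10401762
Z2 = 2807 * 6798 = 19081986
R = (19081986 - 10401762) / (19081986 + 10401762) = 8680224 / 29483748 = 0.2944

0.2944


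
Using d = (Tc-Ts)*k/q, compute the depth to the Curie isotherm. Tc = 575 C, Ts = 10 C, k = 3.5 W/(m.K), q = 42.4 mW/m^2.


T_Curie - T_surf = 575 - 10 = 565 C
Convert q to W/m^2: 42.4 mW/m^2 = 0.0424 W/m^2
d = 565 * 3.5 / 0.0424 = 46639.15 m

46639.15


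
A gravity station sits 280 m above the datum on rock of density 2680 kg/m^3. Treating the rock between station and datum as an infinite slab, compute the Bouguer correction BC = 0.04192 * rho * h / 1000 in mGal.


BC = 0.04192 * rho * h / 1000
= 0.04192 * 2680 * 280 / 1000
= 31.4568 mGal

31.4568


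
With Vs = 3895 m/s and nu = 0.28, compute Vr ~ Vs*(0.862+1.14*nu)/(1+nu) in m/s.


Numerator factor = 0.862 + 1.14*0.28 = 1.1812
Denominator = 1 + 0.28 = 1.28
Vr = 3895 * 1.1812 / 1.28 = 3594.35 m/s

3594.35


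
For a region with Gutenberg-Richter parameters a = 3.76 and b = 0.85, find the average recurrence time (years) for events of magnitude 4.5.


log10(N) = 3.76 - 0.85*4.5 = -0.065
N = 10^-0.065 = 0.860994
T = 1/N = 1/0.860994 = 1.1614 years

1.1614


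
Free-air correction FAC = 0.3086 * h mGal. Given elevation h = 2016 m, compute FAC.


FAC = 0.3086 * h
= 0.3086 * 2016
= 622.1376 mGal

622.1376


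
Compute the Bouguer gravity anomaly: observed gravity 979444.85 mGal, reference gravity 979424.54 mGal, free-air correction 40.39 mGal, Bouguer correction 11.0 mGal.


BA = g_obs - g_ref + FAC - BC
= 979444.85 - 979424.54 + 40.39 - 11.0
= 49.7 mGal

49.7


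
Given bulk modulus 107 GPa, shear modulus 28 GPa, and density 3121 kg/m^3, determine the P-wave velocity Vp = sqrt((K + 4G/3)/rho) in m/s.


First compute the effective modulus:
K + 4G/3 = 107e9 + 4*28e9/3 = 144333333333.33 Pa
Then divide by density:
144333333333.33 / 3121 = 46245861.3692 Pa/(kg/m^3)
Take the square root:
Vp = sqrt(46245861.3692) = 6800.43 m/s

6800.43


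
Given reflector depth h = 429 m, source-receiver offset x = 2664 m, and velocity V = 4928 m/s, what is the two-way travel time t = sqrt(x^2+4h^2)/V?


x^2 + 4h^2 = 2664^2 + 4*429^2 = 7096896 + 736164 = 7833060
sqrt(7833060) = 2798.7604
t = 2798.7604 / 4928 = 0.5679 s

0.5679


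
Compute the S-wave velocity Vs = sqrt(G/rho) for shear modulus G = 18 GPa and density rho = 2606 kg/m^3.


Convert G to Pa: G = 18e9 Pa
Compute G/rho = 18e9 / 2606 = 6907137.3753
Vs = sqrt(6907137.3753) = 2628.14 m/s

2628.14


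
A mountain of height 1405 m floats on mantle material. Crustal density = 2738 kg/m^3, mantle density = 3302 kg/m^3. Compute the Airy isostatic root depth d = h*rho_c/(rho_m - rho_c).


rho_m - rho_c = 3302 - 2738 = 564
d = 1405 * 2738 / 564
= 3846890 / 564
= 6820.73 m

6820.73


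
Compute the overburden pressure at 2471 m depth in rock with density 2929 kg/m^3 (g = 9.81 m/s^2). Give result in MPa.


P = rho * g * z / 1e6
= 2929 * 9.81 * 2471 / 1e6
= 71000453.79 / 1e6
= 71.0005 MPa

71.0005


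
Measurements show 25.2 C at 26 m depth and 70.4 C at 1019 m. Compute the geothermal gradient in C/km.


dT = 70.4 - 25.2 = 45.2 C
dz = 1019 - 26 = 993 m
gradient = dT/dz * 1000 = 45.2/993 * 1000 = 45.5186 C/km

45.5186


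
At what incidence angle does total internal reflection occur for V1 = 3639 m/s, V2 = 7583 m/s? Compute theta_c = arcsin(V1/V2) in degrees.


V1/V2 = 3639/7583 = 0.479889
theta_c = arcsin(0.479889) = 28.6782 degrees

28.6782


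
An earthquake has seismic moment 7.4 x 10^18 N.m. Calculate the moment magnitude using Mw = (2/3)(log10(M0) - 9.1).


log10(M0) = log10(7.4 x 10^18) = 18.8692
Mw = 2/3 * (18.8692 - 9.1)
= 2/3 * 9.7692
= 6.51

6.51


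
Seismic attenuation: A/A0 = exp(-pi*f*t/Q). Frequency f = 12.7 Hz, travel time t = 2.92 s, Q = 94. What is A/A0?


pi*f*t/Q = pi*12.7*2.92/94 = 1.239392
A/A0 = exp(-1.239392) = 0.28956

0.28956


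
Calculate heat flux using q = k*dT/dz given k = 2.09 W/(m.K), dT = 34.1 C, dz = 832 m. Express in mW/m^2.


q = k * dT / dz * 1000
= 2.09 * 34.1 / 832 * 1000
= 0.08566 * 1000
= 85.6599 mW/m^2

85.6599


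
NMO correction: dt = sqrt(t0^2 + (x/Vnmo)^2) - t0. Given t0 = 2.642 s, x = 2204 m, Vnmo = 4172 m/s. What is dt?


x/Vnmo = 2204/4172 = 0.528284
(x/Vnmo)^2 = 0.279084
t0^2 = 6.980164
sqrt(6.980164 + 0.279084) = 2.694299
dt = 2.694299 - 2.642 = 0.052299

0.052299


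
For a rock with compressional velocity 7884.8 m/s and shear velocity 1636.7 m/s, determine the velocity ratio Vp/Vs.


Vp/Vs = 7884.8 / 1636.7
= 4.8175

4.8175


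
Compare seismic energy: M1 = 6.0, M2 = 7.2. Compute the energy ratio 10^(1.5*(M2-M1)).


M2 - M1 = 7.2 - 6.0 = 1.2
1.5 * 1.2 = 1.8
ratio = 10^1.8 = 63.1

63.1


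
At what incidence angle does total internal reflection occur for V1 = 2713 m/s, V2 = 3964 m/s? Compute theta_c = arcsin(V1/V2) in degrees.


V1/V2 = 2713/3964 = 0.68441
theta_c = arcsin(0.68441) = 43.1892 degrees

43.1892


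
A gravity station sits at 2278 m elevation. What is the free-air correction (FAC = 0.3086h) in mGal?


FAC = 0.3086 * h
= 0.3086 * 2278
= 702.9908 mGal

702.9908


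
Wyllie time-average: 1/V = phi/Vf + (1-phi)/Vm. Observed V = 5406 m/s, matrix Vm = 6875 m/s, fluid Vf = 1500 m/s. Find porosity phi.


1/V - 1/Vm = 1/5406 - 1/6875 = 3.953e-05
1/Vf - 1/Vm = 1/1500 - 1/6875 = 0.00052121
phi = 3.953e-05 / 0.00052121 = 0.0758

0.0758


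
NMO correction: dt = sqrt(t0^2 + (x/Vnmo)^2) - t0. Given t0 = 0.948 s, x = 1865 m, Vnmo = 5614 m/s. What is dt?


x/Vnmo = 1865/5614 = 0.332205
(x/Vnmo)^2 = 0.11036
t0^2 = 0.898704
sqrt(0.898704 + 0.11036) = 1.004522
dt = 1.004522 - 0.948 = 0.056522

0.056522


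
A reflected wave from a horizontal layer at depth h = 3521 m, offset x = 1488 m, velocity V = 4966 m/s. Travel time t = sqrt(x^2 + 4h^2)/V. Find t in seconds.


x^2 + 4h^2 = 1488^2 + 4*3521^2 = 2214144 + 49589764 = 51803908
sqrt(51803908) = 7197.4932
t = 7197.4932 / 4966 = 1.4494 s

1.4494


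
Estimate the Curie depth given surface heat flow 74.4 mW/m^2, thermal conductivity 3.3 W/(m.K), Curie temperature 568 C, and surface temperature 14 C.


T_Curie - T_surf = 568 - 14 = 554 C
Convert q to W/m^2: 74.4 mW/m^2 = 0.0744 W/m^2
d = 554 * 3.3 / 0.0744 = 24572.58 m

24572.58


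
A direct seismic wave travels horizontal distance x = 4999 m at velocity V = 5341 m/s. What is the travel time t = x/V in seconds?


t = x / V
= 4999 / 5341
= 0.936 s

0.936


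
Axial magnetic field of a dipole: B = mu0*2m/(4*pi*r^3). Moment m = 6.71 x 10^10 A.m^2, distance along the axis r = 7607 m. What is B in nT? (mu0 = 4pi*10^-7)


m = 6.71 x 10^10 = 67100000000 A.m^2
2m = 134200000000 A.m^2
r^3 = 7607^3 = 440190077543
B = (4pi*10^-7) * 134200000000 / (4*pi * 440190077543) * 1e9
= 168640.693645 / 5531591655168.84 * 1e9
= 30.4868 nT

30.4868


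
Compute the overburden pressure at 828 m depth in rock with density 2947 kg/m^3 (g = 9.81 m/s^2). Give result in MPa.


P = rho * g * z / 1e6
= 2947 * 9.81 * 828 / 1e6
= 23937537.96 / 1e6
= 23.9375 MPa

23.9375


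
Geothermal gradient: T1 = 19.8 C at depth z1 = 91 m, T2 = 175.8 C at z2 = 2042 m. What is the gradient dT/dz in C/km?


dT = 175.8 - 19.8 = 156.0 C
dz = 2042 - 91 = 1951 m
gradient = dT/dz * 1000 = 156.0/1951 * 1000 = 79.959 C/km

79.959


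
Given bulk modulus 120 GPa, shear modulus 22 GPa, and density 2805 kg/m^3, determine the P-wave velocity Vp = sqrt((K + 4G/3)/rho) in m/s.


First compute the effective modulus:
K + 4G/3 = 120e9 + 4*22e9/3 = 149333333333.33 Pa
Then divide by density:
149333333333.33 / 2805 = 53238265.003 Pa/(kg/m^3)
Take the square root:
Vp = sqrt(53238265.003) = 7296.46 m/s

7296.46


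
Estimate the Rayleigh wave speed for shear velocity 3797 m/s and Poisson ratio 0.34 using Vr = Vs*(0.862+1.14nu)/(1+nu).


Numerator factor = 0.862 + 1.14*0.34 = 1.2496
Denominator = 1 + 0.34 = 1.34
Vr = 3797 * 1.2496 / 1.34 = 3540.84 m/s

3540.84


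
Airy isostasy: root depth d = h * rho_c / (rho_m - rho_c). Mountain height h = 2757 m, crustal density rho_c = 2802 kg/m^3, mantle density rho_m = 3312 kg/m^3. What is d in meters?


rho_m - rho_c = 3312 - 2802 = 510
d = 2757 * 2802 / 510
= 7725114 / 510
= 15147.28 m

15147.28


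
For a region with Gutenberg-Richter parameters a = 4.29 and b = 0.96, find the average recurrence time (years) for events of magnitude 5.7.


log10(N) = 4.29 - 0.96*5.7 = -1.182
N = 10^-1.182 = 0.065766
T = 1/N = 1/0.065766 = 15.2055 years

15.2055


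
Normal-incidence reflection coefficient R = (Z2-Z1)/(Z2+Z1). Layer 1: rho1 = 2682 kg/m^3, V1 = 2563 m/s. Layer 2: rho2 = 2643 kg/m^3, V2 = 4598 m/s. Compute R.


Z1 = 2682 * 2563 = 6873966
Z2 = 2643 * 4598 = 12152514
R = (12152514 - 6873966) / (12152514 + 6873966) = 5278548 / 19026480 = 0.2774

0.2774


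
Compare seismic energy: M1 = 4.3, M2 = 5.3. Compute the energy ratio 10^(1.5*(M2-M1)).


M2 - M1 = 5.3 - 4.3 = 1.0
1.5 * 1.0 = 1.5
ratio = 10^1.5 = 31.62

31.62


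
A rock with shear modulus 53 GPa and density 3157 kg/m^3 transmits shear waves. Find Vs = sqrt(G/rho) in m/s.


Convert G to Pa: G = 53e9 Pa
Compute G/rho = 53e9 / 3157 = 16788089.9588
Vs = sqrt(16788089.9588) = 4097.33 m/s

4097.33


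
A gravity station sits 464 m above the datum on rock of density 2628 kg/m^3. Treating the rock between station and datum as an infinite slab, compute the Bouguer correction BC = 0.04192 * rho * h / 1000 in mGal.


BC = 0.04192 * rho * h / 1000
= 0.04192 * 2628 * 464 / 1000
= 51.1169 mGal

51.1169


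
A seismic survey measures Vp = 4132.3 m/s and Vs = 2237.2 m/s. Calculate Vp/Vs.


Vp/Vs = 4132.3 / 2237.2
= 1.8471

1.8471


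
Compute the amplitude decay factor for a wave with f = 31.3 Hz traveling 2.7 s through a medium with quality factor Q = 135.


pi*f*t/Q = pi*31.3*2.7/135 = 1.966637
A/A0 = exp(-1.966637) = 0.139927

0.139927


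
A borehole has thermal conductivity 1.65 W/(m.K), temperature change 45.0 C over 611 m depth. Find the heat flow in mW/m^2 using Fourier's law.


q = k * dT / dz * 1000
= 1.65 * 45.0 / 611 * 1000
= 0.121522 * 1000
= 121.5221 mW/m^2

121.5221


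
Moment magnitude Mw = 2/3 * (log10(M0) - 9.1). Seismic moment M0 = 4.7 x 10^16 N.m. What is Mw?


log10(M0) = log10(4.7 x 10^16) = 16.6721
Mw = 2/3 * (16.6721 - 9.1)
= 2/3 * 7.5721
= 5.05

5.05


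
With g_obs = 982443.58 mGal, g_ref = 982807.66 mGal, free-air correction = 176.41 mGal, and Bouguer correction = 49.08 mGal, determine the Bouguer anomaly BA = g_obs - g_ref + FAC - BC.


BA = g_obs - g_ref + FAC - BC
= 982443.58 - 982807.66 + 176.41 - 49.08
= -236.75 mGal

-236.75


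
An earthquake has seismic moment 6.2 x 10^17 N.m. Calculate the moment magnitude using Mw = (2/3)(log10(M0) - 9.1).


log10(M0) = log10(6.2 x 10^17) = 17.7924
Mw = 2/3 * (17.7924 - 9.1)
= 2/3 * 8.6924
= 5.79

5.79


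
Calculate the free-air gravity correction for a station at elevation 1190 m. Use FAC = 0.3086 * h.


FAC = 0.3086 * h
= 0.3086 * 1190
= 367.234 mGal

367.234


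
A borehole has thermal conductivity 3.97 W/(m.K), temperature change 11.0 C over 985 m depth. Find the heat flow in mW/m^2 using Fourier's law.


q = k * dT / dz * 1000
= 3.97 * 11.0 / 985 * 1000
= 0.044335 * 1000
= 44.335 mW/m^2

44.335


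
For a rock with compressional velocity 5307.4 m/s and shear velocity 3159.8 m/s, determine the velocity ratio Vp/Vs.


Vp/Vs = 5307.4 / 3159.8
= 1.6797

1.6797


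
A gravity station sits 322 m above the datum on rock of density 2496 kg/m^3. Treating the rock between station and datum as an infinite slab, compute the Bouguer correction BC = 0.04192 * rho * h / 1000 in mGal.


BC = 0.04192 * rho * h / 1000
= 0.04192 * 2496 * 322 / 1000
= 33.6916 mGal

33.6916


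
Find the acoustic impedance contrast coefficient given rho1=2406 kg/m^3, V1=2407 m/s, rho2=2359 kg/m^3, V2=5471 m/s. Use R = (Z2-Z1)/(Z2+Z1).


Z1 = 2406 * 2407 = 5791242
Z2 = 2359 * 5471 = 12906089
R = (12906089 - 5791242) / (12906089 + 5791242) = 7114847 / 18697331 = 0.3805

0.3805


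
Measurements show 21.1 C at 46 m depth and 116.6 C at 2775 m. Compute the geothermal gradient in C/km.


dT = 116.6 - 21.1 = 95.5 C
dz = 2775 - 46 = 2729 m
gradient = dT/dz * 1000 = 95.5/2729 * 1000 = 34.9945 C/km

34.9945


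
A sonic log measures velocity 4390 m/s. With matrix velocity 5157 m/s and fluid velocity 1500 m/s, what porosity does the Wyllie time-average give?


1/V - 1/Vm = 1/4390 - 1/5157 = 3.388e-05
1/Vf - 1/Vm = 1/1500 - 1/5157 = 0.00047276
phi = 3.388e-05 / 0.00047276 = 0.0717

0.0717


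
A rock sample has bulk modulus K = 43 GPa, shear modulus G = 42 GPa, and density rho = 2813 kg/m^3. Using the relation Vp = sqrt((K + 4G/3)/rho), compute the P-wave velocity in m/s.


First compute the effective modulus:
K + 4G/3 = 43e9 + 4*42e9/3 = 99000000000.0 Pa
Then divide by density:
99000000000.0 / 2813 = 35193743.3345 Pa/(kg/m^3)
Take the square root:
Vp = sqrt(35193743.3345) = 5932.43 m/s

5932.43


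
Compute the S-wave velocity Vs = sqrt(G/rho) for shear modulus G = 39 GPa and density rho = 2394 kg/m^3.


Convert G to Pa: G = 39e9 Pa
Compute G/rho = 39e9 / 2394 = 16290726.817
Vs = sqrt(16290726.817) = 4036.18 m/s

4036.18


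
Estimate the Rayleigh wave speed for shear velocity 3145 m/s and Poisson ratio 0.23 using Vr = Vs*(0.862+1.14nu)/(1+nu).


Numerator factor = 0.862 + 1.14*0.23 = 1.1242
Denominator = 1 + 0.23 = 1.23
Vr = 3145 * 1.1242 / 1.23 = 2874.48 m/s

2874.48


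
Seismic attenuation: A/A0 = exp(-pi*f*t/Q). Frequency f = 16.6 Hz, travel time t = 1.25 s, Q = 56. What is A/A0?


pi*f*t/Q = pi*16.6*1.25/56 = 1.164072
A/A0 = exp(-1.164072) = 0.312212

0.312212


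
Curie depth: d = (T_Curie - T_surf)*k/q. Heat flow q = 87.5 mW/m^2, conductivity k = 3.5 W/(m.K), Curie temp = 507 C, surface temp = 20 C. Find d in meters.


T_Curie - T_surf = 507 - 20 = 487 C
Convert q to W/m^2: 87.5 mW/m^2 = 0.0875 W/m^2
d = 487 * 3.5 / 0.0875 = 19480.0 m

19480.0


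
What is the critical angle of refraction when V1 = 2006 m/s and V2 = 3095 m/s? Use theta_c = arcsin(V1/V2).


V1/V2 = 2006/3095 = 0.648142
theta_c = arcsin(0.648142) = 40.4017 degrees

40.4017


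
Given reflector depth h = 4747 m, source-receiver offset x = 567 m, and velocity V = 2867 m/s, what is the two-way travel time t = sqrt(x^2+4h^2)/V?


x^2 + 4h^2 = 567^2 + 4*4747^2 = 321489 + 90136036 = 90457525
sqrt(90457525) = 9510.9161
t = 9510.9161 / 2867 = 3.3174 s

3.3174


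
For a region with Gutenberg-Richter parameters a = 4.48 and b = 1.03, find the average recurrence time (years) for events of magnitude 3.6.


log10(N) = 4.48 - 1.03*3.6 = 0.772
N = 10^0.772 = 5.915616
T = 1/N = 1/5.915616 = 0.169 years

0.169


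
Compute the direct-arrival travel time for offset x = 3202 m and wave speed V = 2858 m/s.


t = x / V
= 3202 / 2858
= 1.1204 s

1.1204


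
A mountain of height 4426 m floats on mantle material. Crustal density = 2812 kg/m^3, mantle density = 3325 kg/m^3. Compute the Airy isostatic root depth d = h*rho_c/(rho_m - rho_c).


rho_m - rho_c = 3325 - 2812 = 513
d = 4426 * 2812 / 513
= 12445912 / 513
= 24261.04 m

24261.04


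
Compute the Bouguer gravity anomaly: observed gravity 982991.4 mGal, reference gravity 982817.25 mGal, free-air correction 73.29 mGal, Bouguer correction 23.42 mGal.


BA = g_obs - g_ref + FAC - BC
= 982991.4 - 982817.25 + 73.29 - 23.42
= 224.02 mGal

224.02


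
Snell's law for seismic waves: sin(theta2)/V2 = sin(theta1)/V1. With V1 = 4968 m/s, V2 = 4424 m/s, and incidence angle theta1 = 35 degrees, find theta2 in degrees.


sin(theta1) = sin(35 deg) = 0.573576
sin(theta2) = V2/V1 * sin(theta1) = 4424/4968 * 0.573576 = 0.510769
theta2 = arcsin(0.510769) = 30.7151 degrees

30.7151


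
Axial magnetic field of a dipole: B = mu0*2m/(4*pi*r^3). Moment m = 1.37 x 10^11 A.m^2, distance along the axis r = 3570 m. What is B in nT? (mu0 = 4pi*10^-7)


m = 1.37 x 10^11 = 137000000000 A.m^2
2m = 274000000000 A.m^2
r^3 = 3570^3 = 45499293000
B = (4pi*10^-7) * 274000000000 / (4*pi * 45499293000) * 1e9
= 344318.554833 / 571760978529.32 * 1e9
= 602.2072 nT

602.2072


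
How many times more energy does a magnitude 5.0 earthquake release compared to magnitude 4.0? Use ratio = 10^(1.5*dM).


M2 - M1 = 5.0 - 4.0 = 1.0
1.5 * 1.0 = 1.5
ratio = 10^1.5 = 31.62

31.62


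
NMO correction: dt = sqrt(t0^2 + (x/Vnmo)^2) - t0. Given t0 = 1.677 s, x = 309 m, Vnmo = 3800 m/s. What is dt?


x/Vnmo = 309/3800 = 0.081316
(x/Vnmo)^2 = 0.006612
t0^2 = 2.812329
sqrt(2.812329 + 0.006612) = 1.67897
dt = 1.67897 - 1.677 = 0.00197

0.00197


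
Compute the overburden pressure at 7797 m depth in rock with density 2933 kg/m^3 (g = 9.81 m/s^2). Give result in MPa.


P = rho * g * z / 1e6
= 2933 * 9.81 * 7797 / 1e6
= 224340975.81 / 1e6
= 224.341 MPa

224.341


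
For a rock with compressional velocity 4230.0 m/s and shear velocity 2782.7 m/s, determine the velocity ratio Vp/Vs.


Vp/Vs = 4230.0 / 2782.7
= 1.5201

1.5201


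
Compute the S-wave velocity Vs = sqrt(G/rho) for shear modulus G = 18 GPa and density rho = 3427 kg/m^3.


Convert G to Pa: G = 18e9 Pa
Compute G/rho = 18e9 / 3427 = 5252407.3534
Vs = sqrt(5252407.3534) = 2291.81 m/s

2291.81


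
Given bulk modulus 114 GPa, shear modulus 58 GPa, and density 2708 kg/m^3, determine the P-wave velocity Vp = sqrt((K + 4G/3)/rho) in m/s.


First compute the effective modulus:
K + 4G/3 = 114e9 + 4*58e9/3 = 191333333333.33 Pa
Then divide by density:
191333333333.33 / 2708 = 70654849.8277 Pa/(kg/m^3)
Take the square root:
Vp = sqrt(70654849.8277) = 8405.64 m/s

8405.64


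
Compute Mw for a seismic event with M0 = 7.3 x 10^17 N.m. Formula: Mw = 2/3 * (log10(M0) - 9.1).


log10(M0) = log10(7.3 x 10^17) = 17.8633
Mw = 2/3 * (17.8633 - 9.1)
= 2/3 * 8.7633
= 5.84

5.84


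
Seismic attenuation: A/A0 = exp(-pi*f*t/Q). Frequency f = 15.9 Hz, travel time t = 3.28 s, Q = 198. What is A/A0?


pi*f*t/Q = pi*15.9*3.28/198 = 0.827476
A/A0 = exp(-0.827476) = 0.437151

0.437151


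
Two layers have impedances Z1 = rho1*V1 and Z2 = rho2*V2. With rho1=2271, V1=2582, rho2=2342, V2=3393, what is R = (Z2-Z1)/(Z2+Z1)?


Z1 = 2271 * 2582 = 5863722
Z2 = 2342 * 3393 = 7946406
R = (7946406 - 5863722) / (7946406 + 5863722) = 2082684 / 13810128 = 0.1508

0.1508


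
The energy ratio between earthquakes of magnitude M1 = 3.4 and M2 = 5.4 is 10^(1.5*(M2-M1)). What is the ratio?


M2 - M1 = 5.4 - 3.4 = 2.0
1.5 * 2.0 = 3.0
ratio = 10^3.0 = 1000.0

1000.0


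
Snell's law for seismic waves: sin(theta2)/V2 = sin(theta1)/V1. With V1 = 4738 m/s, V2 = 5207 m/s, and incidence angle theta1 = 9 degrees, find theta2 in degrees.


sin(theta1) = sin(9 deg) = 0.156434
sin(theta2) = V2/V1 * sin(theta1) = 5207/4738 * 0.156434 = 0.171919
theta2 = arcsin(0.171919) = 9.8994 degrees

9.8994


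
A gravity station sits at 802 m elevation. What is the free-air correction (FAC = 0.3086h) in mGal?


FAC = 0.3086 * h
= 0.3086 * 802
= 247.4972 mGal

247.4972


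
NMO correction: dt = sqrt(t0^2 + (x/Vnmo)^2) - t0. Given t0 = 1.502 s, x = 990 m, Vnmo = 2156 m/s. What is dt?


x/Vnmo = 990/2156 = 0.459184
(x/Vnmo)^2 = 0.21085
t0^2 = 2.256004
sqrt(2.256004 + 0.21085) = 1.570622
dt = 1.570622 - 1.502 = 0.068622

0.068622


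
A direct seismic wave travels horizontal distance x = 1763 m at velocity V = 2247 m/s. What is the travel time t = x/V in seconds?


t = x / V
= 1763 / 2247
= 0.7846 s

0.7846


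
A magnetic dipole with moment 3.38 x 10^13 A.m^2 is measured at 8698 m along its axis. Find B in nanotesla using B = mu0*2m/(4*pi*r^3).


m = 3.38 x 10^13 = 33800000000000 A.m^2
2m = 67600000000000 A.m^2
r^3 = 8698^3 = 658048964392
B = (4pi*10^-7) * 67600000000000 / (4*pi * 658048964392) * 1e9
= 84948665.353068 / 8269287168945.11 * 1e9
= 10272.7918 nT

10272.7918


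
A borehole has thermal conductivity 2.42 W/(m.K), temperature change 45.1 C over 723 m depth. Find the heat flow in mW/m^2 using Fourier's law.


q = k * dT / dz * 1000
= 2.42 * 45.1 / 723 * 1000
= 0.150957 * 1000
= 150.9571 mW/m^2

150.9571


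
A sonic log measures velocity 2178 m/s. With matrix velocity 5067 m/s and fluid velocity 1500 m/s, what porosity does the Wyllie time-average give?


1/V - 1/Vm = 1/2178 - 1/5067 = 0.00026178
1/Vf - 1/Vm = 1/1500 - 1/5067 = 0.00046931
phi = 0.00026178 / 0.00046931 = 0.5578

0.5578


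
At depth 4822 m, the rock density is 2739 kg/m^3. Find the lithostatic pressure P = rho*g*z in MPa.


P = rho * g * z / 1e6
= 2739 * 9.81 * 4822 / 1e6
= 129565162.98 / 1e6
= 129.5652 MPa

129.5652


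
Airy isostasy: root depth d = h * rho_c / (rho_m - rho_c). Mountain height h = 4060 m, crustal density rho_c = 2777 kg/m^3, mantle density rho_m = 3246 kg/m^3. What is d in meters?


rho_m - rho_c = 3246 - 2777 = 469
d = 4060 * 2777 / 469
= 11274620 / 469
= 24039.7 m

24039.7


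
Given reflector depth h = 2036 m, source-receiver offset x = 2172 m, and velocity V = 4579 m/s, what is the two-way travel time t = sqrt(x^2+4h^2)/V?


x^2 + 4h^2 = 2172^2 + 4*2036^2 = 4717584 + 16581184 = 21298768
sqrt(21298768) = 4615.0588
t = 4615.0588 / 4579 = 1.0079 s

1.0079


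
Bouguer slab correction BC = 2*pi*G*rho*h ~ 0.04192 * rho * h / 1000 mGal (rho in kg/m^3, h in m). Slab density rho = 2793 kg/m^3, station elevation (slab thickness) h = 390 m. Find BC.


BC = 0.04192 * rho * h / 1000
= 0.04192 * 2793 * 390 / 1000
= 45.6622 mGal

45.6622


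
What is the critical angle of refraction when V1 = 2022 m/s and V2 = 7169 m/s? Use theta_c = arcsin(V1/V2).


V1/V2 = 2022/7169 = 0.282048
theta_c = arcsin(0.282048) = 16.3825 degrees

16.3825


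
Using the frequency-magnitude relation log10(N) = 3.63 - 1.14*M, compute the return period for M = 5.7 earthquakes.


log10(N) = 3.63 - 1.14*5.7 = -2.868
N = 10^-2.868 = 0.001355
T = 1/N = 1/0.001355 = 737.9042 years

737.9042


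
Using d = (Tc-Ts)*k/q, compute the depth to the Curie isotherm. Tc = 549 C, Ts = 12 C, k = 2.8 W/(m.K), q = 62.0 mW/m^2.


T_Curie - T_surf = 549 - 12 = 537 C
Convert q to W/m^2: 62.0 mW/m^2 = 0.062 W/m^2
d = 537 * 2.8 / 0.062 = 24251.61 m

24251.61


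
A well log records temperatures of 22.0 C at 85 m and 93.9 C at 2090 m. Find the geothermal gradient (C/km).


dT = 93.9 - 22.0 = 71.9 C
dz = 2090 - 85 = 2005 m
gradient = dT/dz * 1000 = 71.9/2005 * 1000 = 35.8603 C/km

35.8603


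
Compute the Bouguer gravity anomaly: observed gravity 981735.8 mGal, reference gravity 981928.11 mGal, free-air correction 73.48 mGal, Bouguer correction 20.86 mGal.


BA = g_obs - g_ref + FAC - BC
= 981735.8 - 981928.11 + 73.48 - 20.86
= -139.69 mGal

-139.69


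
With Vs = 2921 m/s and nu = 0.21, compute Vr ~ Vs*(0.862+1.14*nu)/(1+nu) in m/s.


Numerator factor = 0.862 + 1.14*0.21 = 1.1014
Denominator = 1 + 0.21 = 1.21
Vr = 2921 * 1.1014 / 1.21 = 2658.83 m/s

2658.83


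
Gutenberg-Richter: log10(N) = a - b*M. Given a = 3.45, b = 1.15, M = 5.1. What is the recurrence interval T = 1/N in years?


log10(N) = 3.45 - 1.15*5.1 = -2.415
N = 10^-2.415 = 0.003846
T = 1/N = 1/0.003846 = 260.016 years

260.016


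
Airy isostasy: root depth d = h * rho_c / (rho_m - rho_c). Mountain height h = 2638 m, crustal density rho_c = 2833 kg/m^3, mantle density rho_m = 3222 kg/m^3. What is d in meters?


rho_m - rho_c = 3222 - 2833 = 389
d = 2638 * 2833 / 389
= 7473454 / 389
= 19211.96 m

19211.96


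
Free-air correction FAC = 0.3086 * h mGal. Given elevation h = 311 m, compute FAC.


FAC = 0.3086 * h
= 0.3086 * 311
= 95.9746 mGal

95.9746


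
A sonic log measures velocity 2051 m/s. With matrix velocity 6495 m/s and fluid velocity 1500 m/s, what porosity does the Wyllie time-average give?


1/V - 1/Vm = 1/2051 - 1/6495 = 0.0003336
1/Vf - 1/Vm = 1/1500 - 1/6495 = 0.0005127
phi = 0.0003336 / 0.0005127 = 0.6507

0.6507


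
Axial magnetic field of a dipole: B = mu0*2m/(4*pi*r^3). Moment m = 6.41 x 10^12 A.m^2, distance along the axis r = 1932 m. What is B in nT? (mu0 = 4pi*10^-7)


m = 6.41 x 10^12 = 6410000000000 A.m^2
2m = 12820000000000 A.m^2
r^3 = 1932^3 = 7211429568
B = (4pi*10^-7) * 12820000000000 / (4*pi * 7211429568) * 1e9
= 16110087.127608 / 90621496610.84 * 1e9
= 177773.351 nT

177773.351


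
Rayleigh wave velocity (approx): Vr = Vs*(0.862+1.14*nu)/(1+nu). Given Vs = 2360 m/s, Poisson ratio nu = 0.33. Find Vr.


Numerator factor = 0.862 + 1.14*0.33 = 1.2382
Denominator = 1 + 0.33 = 1.33
Vr = 2360 * 1.2382 / 1.33 = 2197.11 m/s

2197.11


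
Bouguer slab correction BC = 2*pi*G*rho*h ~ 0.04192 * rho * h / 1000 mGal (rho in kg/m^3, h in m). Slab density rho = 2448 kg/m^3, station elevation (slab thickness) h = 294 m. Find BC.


BC = 0.04192 * rho * h / 1000
= 0.04192 * 2448 * 294 / 1000
= 30.1703 mGal

30.1703


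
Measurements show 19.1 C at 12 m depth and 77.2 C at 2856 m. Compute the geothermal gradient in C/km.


dT = 77.2 - 19.1 = 58.1 C
dz = 2856 - 12 = 2844 m
gradient = dT/dz * 1000 = 58.1/2844 * 1000 = 20.429 C/km

20.429


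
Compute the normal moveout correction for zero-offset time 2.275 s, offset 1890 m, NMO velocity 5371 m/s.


x/Vnmo = 1890/5371 = 0.35189
(x/Vnmo)^2 = 0.123826
t0^2 = 5.175625
sqrt(5.175625 + 0.123826) = 2.302054
dt = 2.302054 - 2.275 = 0.027054

0.027054


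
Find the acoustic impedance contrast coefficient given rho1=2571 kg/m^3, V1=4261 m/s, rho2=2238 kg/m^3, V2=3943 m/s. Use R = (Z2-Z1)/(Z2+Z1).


Z1 = 2571 * 4261 = 10955031
Z2 = 2238 * 3943 = 8824434
R = (8824434 - 10955031) / (8824434 + 10955031) = -2130597 / 19779465 = -0.1077

-0.1077


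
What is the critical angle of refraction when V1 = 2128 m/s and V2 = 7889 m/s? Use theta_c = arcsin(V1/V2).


V1/V2 = 2128/7889 = 0.269743
theta_c = arcsin(0.269743) = 15.649 degrees

15.649


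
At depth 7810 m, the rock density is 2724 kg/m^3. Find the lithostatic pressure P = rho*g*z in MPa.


P = rho * g * z / 1e6
= 2724 * 9.81 * 7810 / 1e6
= 208702256.4 / 1e6
= 208.7023 MPa

208.7023


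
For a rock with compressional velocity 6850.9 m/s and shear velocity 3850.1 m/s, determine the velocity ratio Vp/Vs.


Vp/Vs = 6850.9 / 3850.1
= 1.7794

1.7794


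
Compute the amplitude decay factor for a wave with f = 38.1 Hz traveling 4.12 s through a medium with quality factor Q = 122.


pi*f*t/Q = pi*38.1*4.12/122 = 4.042148
A/A0 = exp(-4.042148) = 0.01756

0.01756


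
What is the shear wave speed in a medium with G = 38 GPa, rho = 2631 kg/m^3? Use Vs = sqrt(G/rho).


Convert G to Pa: G = 38e9 Pa
Compute G/rho = 38e9 / 2631 = 14443177.499
Vs = sqrt(14443177.499) = 3800.42 m/s

3800.42


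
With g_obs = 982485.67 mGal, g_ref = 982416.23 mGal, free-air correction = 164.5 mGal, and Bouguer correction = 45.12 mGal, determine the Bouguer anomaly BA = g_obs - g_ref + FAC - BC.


BA = g_obs - g_ref + FAC - BC
= 982485.67 - 982416.23 + 164.5 - 45.12
= 188.82 mGal

188.82


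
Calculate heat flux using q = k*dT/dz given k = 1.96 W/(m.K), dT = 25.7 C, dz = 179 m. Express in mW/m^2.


q = k * dT / dz * 1000
= 1.96 * 25.7 / 179 * 1000
= 0.281408 * 1000
= 281.4078 mW/m^2

281.4078


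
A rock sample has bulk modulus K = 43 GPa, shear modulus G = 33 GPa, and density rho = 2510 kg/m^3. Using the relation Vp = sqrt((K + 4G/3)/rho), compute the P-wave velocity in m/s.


First compute the effective modulus:
K + 4G/3 = 43e9 + 4*33e9/3 = 87000000000.0 Pa
Then divide by density:
87000000000.0 / 2510 = 34661354.5817 Pa/(kg/m^3)
Take the square root:
Vp = sqrt(34661354.5817) = 5887.39 m/s

5887.39


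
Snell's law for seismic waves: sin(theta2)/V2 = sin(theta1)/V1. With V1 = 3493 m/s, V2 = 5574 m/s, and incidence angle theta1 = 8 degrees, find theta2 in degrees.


sin(theta1) = sin(8 deg) = 0.139173
sin(theta2) = V2/V1 * sin(theta1) = 5574/3493 * 0.139173 = 0.222087
theta2 = arcsin(0.222087) = 12.8317 degrees

12.8317


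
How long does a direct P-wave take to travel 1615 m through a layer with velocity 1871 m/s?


t = x / V
= 1615 / 1871
= 0.8632 s

0.8632


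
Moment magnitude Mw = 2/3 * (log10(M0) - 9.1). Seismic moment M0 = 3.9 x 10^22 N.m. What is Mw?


log10(M0) = log10(3.9 x 10^22) = 22.5911
Mw = 2/3 * (22.5911 - 9.1)
= 2/3 * 13.4911
= 8.99

8.99


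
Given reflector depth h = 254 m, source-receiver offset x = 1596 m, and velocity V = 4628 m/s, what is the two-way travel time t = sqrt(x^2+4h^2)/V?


x^2 + 4h^2 = 1596^2 + 4*254^2 = 2547216 + 258064 = 2805280
sqrt(2805280) = 1674.897
t = 1674.897 / 4628 = 0.3619 s

0.3619


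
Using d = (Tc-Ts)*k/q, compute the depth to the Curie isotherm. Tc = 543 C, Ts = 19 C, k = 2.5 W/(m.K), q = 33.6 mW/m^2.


T_Curie - T_surf = 543 - 19 = 524 C
Convert q to W/m^2: 33.6 mW/m^2 = 0.0336 W/m^2
d = 524 * 2.5 / 0.0336 = 38988.1 m

38988.1


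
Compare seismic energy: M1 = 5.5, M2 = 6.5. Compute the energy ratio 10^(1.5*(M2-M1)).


M2 - M1 = 6.5 - 5.5 = 1.0
1.5 * 1.0 = 1.5
ratio = 10^1.5 = 31.62

31.62


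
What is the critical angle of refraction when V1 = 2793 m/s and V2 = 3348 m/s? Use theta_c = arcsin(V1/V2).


V1/V2 = 2793/3348 = 0.834229
theta_c = arcsin(0.834229) = 56.5357 degrees

56.5357


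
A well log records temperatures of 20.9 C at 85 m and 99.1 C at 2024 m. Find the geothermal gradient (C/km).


dT = 99.1 - 20.9 = 78.2 C
dz = 2024 - 85 = 1939 m
gradient = dT/dz * 1000 = 78.2/1939 * 1000 = 40.3301 C/km

40.3301


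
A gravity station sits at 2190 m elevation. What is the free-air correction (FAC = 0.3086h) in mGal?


FAC = 0.3086 * h
= 0.3086 * 2190
= 675.834 mGal

675.834


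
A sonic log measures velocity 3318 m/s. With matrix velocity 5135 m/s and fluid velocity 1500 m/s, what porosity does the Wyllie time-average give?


1/V - 1/Vm = 1/3318 - 1/5135 = 0.00010664
1/Vf - 1/Vm = 1/1500 - 1/5135 = 0.00047192
phi = 0.00010664 / 0.00047192 = 0.226

0.226


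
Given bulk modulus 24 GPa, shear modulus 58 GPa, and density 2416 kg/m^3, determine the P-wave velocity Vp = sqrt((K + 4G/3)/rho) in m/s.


First compute the effective modulus:
K + 4G/3 = 24e9 + 4*58e9/3 = 101333333333.33 Pa
Then divide by density:
101333333333.33 / 2416 = 41942604.8565 Pa/(kg/m^3)
Take the square root:
Vp = sqrt(41942604.8565) = 6476.31 m/s

6476.31


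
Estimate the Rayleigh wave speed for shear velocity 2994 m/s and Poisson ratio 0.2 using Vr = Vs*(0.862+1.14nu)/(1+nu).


Numerator factor = 0.862 + 1.14*0.2 = 1.09
Denominator = 1 + 0.2 = 1.2
Vr = 2994 * 1.09 / 1.2 = 2719.55 m/s

2719.55


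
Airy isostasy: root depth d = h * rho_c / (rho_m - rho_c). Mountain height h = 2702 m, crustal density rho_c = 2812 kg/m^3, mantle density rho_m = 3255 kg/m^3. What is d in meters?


rho_m - rho_c = 3255 - 2812 = 443
d = 2702 * 2812 / 443
= 7598024 / 443
= 17151.3 m

17151.3


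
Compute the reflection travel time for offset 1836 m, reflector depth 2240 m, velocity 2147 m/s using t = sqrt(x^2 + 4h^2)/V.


x^2 + 4h^2 = 1836^2 + 4*2240^2 = 3370896 + 20070400 = 23441296
sqrt(23441296) = 4841.6212
t = 4841.6212 / 2147 = 2.2551 s

2.2551


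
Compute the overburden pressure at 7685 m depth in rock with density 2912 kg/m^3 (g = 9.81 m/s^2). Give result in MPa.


P = rho * g * z / 1e6
= 2912 * 9.81 * 7685 / 1e6
= 219535243.2 / 1e6
= 219.5352 MPa

219.5352


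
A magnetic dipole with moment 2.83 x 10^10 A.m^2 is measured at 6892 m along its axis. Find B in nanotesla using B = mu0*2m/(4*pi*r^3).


m = 2.83 x 10^10 = 28300000000 A.m^2
2m = 56600000000 A.m^2
r^3 = 6892^3 = 327367684288
B = (4pi*10^-7) * 56600000000 / (4*pi * 327367684288) * 1e9
= 71125.657677 / 4113823647927.53 * 1e9
= 17.2894 nT

17.2894


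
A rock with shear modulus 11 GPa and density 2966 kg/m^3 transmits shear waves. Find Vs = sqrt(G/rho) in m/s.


Convert G to Pa: G = 11e9 Pa
Compute G/rho = 11e9 / 2966 = 3708698.584
Vs = sqrt(3708698.584) = 1925.8 m/s

1925.8


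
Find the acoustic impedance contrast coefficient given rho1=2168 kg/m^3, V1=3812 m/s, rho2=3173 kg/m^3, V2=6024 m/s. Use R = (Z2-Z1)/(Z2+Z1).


Z1 = 2168 * 3812 = 8264416
Z2 = 3173 * 6024 = 19114152
R = (19114152 - 8264416) / (19114152 + 8264416) = 10849736 / 27378568 = 0.3963

0.3963


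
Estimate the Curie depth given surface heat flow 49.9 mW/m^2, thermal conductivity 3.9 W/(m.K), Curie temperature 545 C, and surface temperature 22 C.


T_Curie - T_surf = 545 - 22 = 523 C
Convert q to W/m^2: 49.9 mW/m^2 = 0.0499 W/m^2
d = 523 * 3.9 / 0.0499 = 40875.75 m

40875.75


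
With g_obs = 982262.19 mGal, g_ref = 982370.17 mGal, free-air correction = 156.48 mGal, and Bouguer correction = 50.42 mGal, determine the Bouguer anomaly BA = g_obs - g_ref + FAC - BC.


BA = g_obs - g_ref + FAC - BC
= 982262.19 - 982370.17 + 156.48 - 50.42
= -1.92 mGal

-1.92


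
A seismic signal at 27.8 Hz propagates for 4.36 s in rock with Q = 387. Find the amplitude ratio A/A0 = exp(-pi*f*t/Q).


pi*f*t/Q = pi*27.8*4.36/387 = 0.983944
A/A0 = exp(-0.983944) = 0.373834

0.373834


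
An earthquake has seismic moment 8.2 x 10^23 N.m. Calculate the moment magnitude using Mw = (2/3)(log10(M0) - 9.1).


log10(M0) = log10(8.2 x 10^23) = 23.9138
Mw = 2/3 * (23.9138 - 9.1)
= 2/3 * 14.8138
= 9.88

9.88


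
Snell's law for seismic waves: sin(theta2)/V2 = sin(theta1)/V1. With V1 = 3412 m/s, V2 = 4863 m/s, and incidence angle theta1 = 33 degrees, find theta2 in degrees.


sin(theta1) = sin(33 deg) = 0.544639
sin(theta2) = V2/V1 * sin(theta1) = 4863/3412 * 0.544639 = 0.776254
theta2 = arcsin(0.776254) = 50.9189 degrees

50.9189


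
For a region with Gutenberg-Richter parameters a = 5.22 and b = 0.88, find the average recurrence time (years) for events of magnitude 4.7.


log10(N) = 5.22 - 0.88*4.7 = 1.084
N = 10^1.084 = 12.133889
T = 1/N = 1/12.133889 = 0.0824 years

0.0824


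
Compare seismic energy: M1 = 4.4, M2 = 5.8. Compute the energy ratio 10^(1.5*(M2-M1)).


M2 - M1 = 5.8 - 4.4 = 1.4
1.5 * 1.4 = 2.1
ratio = 10^2.1 = 125.89

125.89


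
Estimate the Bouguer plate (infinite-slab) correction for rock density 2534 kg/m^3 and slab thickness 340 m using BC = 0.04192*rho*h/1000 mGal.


BC = 0.04192 * rho * h / 1000
= 0.04192 * 2534 * 340 / 1000
= 36.1166 mGal

36.1166


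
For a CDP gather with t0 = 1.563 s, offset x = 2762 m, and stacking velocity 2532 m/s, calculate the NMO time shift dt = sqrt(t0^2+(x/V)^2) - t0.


x/Vnmo = 2762/2532 = 1.090837
(x/Vnmo)^2 = 1.189926
t0^2 = 2.442969
sqrt(2.442969 + 1.189926) = 1.906015
dt = 1.906015 - 1.563 = 0.343015

0.343015


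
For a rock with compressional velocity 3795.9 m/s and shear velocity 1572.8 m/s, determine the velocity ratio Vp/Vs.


Vp/Vs = 3795.9 / 1572.8
= 2.4135

2.4135


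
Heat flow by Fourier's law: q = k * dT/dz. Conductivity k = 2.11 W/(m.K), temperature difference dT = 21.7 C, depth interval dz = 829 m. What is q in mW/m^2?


q = k * dT / dz * 1000
= 2.11 * 21.7 / 829 * 1000
= 0.055232 * 1000
= 55.2316 mW/m^2

55.2316


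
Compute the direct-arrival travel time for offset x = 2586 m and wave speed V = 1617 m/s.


t = x / V
= 2586 / 1617
= 1.5993 s

1.5993


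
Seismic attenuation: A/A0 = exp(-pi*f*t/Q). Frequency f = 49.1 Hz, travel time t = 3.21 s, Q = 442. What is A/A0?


pi*f*t/Q = pi*49.1*3.21/442 = 1.120248
A/A0 = exp(-1.120248) = 0.326199

0.326199


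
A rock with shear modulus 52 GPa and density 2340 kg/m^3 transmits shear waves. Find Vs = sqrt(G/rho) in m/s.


Convert G to Pa: G = 52e9 Pa
Compute G/rho = 52e9 / 2340 = 22222222.2222
Vs = sqrt(22222222.2222) = 4714.05 m/s

4714.05


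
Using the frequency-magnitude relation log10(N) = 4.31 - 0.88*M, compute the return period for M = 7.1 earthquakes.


log10(N) = 4.31 - 0.88*7.1 = -1.938
N = 10^-1.938 = 0.011535
T = 1/N = 1/0.011535 = 86.6962 years

86.6962


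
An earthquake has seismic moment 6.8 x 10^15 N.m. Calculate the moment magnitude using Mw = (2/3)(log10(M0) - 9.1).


log10(M0) = log10(6.8 x 10^15) = 15.8325
Mw = 2/3 * (15.8325 - 9.1)
= 2/3 * 6.7325
= 4.49

4.49


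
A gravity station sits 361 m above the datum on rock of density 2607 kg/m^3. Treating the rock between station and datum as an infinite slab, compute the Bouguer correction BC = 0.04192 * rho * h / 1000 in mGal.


BC = 0.04192 * rho * h / 1000
= 0.04192 * 2607 * 361 / 1000
= 39.452 mGal

39.452


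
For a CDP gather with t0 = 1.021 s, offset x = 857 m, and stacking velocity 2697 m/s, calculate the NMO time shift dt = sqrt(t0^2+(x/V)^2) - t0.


x/Vnmo = 857/2697 = 0.31776
(x/Vnmo)^2 = 0.100972
t0^2 = 1.042441
sqrt(1.042441 + 0.100972) = 1.069305
dt = 1.069305 - 1.021 = 0.048305

0.048305


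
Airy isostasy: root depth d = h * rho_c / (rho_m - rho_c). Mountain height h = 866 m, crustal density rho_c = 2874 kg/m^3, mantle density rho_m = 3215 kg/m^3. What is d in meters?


rho_m - rho_c = 3215 - 2874 = 341
d = 866 * 2874 / 341
= 2488884 / 341
= 7298.78 m

7298.78


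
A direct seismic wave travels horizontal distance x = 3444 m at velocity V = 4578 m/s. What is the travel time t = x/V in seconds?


t = x / V
= 3444 / 4578
= 0.7523 s

0.7523


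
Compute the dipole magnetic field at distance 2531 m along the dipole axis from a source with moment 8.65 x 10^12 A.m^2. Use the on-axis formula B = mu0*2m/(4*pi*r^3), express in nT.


m = 8.65 x 10^12 = 8650000000000 A.m^2
2m = 17300000000000 A.m^2
r^3 = 2531^3 = 16213487291
B = (4pi*10^-7) * 17300000000000 / (4*pi * 16213487291) * 1e9
= 21739821.162841 / 203744690249.91 * 1e9
= 106701.2894 nT

106701.2894


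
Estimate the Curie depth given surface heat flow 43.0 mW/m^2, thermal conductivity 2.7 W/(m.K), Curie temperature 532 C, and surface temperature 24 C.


T_Curie - T_surf = 532 - 24 = 508 C
Convert q to W/m^2: 43.0 mW/m^2 = 0.043 W/m^2
d = 508 * 2.7 / 0.043 = 31897.67 m

31897.67


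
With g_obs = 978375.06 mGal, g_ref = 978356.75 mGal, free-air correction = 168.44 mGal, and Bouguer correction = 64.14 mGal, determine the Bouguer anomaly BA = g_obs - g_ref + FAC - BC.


BA = g_obs - g_ref + FAC - BC
= 978375.06 - 978356.75 + 168.44 - 64.14
= 122.61 mGal

122.61


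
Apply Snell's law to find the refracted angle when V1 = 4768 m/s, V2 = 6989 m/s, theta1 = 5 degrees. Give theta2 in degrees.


sin(theta1) = sin(5 deg) = 0.087156
sin(theta2) = V2/V1 * sin(theta1) = 6989/4768 * 0.087156 = 0.127754
theta2 = arcsin(0.127754) = 7.3398 degrees

7.3398


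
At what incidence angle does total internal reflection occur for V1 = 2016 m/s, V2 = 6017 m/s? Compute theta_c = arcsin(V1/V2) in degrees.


V1/V2 = 2016/6017 = 0.335051
theta_c = arcsin(0.335051) = 19.5756 degrees

19.5756
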